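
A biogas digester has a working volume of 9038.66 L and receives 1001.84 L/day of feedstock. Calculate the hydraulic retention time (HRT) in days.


HRT = V / Q
= 9038.66 / 1001.84
= 9.0221 days

9.0221 days


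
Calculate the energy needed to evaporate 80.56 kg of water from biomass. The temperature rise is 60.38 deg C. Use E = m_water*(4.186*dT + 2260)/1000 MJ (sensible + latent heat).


E = m_water * (4.186 * dT + 2260) / 1000
= 80.56 * (4.186 * 60.38 + 2260) / 1000
= 202.4272 MJ

202.4272 MJ


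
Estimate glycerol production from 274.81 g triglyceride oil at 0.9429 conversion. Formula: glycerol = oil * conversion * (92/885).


glycerol = oil * conv * (92/885)
= 274.81 * 0.9429 * 92 / 885
= 26.9366 g

26.9366 g


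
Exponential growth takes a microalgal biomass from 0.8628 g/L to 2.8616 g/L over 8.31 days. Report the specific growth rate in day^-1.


mu = ln(X2/X1) / dt
= ln(2.8616/0.8628) / 8.31
= 0.1443 per day

0.1443 per day


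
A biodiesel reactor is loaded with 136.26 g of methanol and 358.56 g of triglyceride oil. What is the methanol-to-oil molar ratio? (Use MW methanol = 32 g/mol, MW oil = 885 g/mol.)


Molar ratio = n_MeOH / n_oil = (MeOH/32) / (oil/885) = (MeOH * 885) / (32 * oil)
= (136.26 * 885) / (32 * 358.56)
= 10.5099

10.5099


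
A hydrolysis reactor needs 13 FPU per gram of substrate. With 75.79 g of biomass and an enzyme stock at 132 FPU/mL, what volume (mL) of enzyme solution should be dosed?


V = dosage * m_sub / activity
V = 13 * 75.79 / 132
V = 7.4642 mL

7.4642 mL


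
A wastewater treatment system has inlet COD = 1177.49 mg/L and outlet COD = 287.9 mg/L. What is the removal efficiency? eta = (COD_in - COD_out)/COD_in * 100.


eta = (COD_in - COD_out) / COD_in * 100
= (1177.49 - 287.9) / 1177.49 * 100
= 75.5497%

75.5497%


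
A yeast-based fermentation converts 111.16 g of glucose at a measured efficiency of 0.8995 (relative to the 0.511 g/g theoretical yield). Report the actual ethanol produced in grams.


Actual ethanol: m = 0.511 * 111.16 * 0.8995
m = 51.0941 g

51.0941 g


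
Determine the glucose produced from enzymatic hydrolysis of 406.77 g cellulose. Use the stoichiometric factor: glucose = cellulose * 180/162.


glucose = cellulose * 180/162
= 406.77 * 180/162
= 451.9667 g

451.9667 g


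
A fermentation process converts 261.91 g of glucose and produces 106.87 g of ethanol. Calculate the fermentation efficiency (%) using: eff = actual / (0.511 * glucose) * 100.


Fermentation efficiency = (actual / (0.511 * glucose)) * 100
= (106.87 / (0.511 * 261.91)) * 100
= 79.8515%

79.8515%


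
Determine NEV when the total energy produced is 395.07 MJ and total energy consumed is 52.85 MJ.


NEV = E_out - E_in
= 395.07 - 52.85
= 342.2200 MJ

342.2200 MJ


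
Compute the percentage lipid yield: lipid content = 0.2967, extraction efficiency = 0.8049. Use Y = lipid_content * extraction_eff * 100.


Y = lipid_content * extraction_eff * 100
= 0.2967 * 0.8049 * 100
= 23.8814%

23.8814%


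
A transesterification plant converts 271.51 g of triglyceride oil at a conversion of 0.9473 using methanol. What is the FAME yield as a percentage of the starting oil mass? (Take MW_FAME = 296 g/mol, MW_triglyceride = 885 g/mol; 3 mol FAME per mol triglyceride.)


m_FAME = oil * conv * (3 * 296 / 885) = oil * conv * (888/885)
= 271.51 * 0.9473 * 888 / 885
= 258.0733 g
Y = m_FAME / oil * 100 = conv * (888/885) * 100
= 0.9473 * 888 / 885 * 100
= 95.05%

95.05%


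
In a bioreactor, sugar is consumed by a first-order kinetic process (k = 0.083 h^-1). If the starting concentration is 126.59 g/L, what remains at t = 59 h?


S = S0 * exp(-k * t)
S = 126.59 * exp(-0.083 * 59)
S = 0.9455 g/L

0.9455 g/L


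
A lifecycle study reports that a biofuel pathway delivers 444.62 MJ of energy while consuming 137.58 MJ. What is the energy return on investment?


EROI = E_out / E_in
= 444.62 / 137.58
= 3.2317

3.2317


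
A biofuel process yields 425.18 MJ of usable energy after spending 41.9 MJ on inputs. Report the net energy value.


NEV = E_out - E_in
= 425.18 - 41.9
= 383.2800 MJ

383.2800 MJ


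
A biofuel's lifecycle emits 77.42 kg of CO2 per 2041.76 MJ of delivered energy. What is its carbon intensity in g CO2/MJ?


CI = CO2 * 1000 / E
= 77.42 * 1000 / 2041.76
= 37.9183 g CO2/MJ

37.9183 g CO2/MJ


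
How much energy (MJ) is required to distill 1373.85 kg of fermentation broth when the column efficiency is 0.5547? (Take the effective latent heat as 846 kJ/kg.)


E = m * 846 / (eta * 1000)
= 1373.85 * 846 / (0.5547 * 1000)
= 2095.3256 MJ

2095.3256 MJ


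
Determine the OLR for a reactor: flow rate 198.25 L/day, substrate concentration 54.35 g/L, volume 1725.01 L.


OLR = Q * S / V
= 198.25 * 54.35 / 1725.01
= 6.2463 g/L/day

6.2463 g/L/day


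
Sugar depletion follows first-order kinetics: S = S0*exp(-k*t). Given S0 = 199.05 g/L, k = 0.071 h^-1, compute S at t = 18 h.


S = S0 * exp(-k * t)
S = 199.05 * exp(-0.071 * 18)
S = 55.4541 g/L

55.4541 g/L


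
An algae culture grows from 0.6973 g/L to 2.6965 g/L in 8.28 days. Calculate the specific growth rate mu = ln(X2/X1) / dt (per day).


mu = ln(X2/X1) / dt
= ln(2.6965/0.6973) / 8.28
= 0.1633 per day

0.1633 per day


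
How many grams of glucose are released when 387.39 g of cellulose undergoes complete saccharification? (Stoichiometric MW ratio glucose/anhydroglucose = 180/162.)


glucose = cellulose * 180/162
= 387.39 * 180/162
= 430.4333 g

430.4333 g


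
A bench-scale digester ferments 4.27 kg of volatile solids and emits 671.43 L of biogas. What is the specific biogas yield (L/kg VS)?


Y = V / VS
= 671.43 / 4.27
= 157.2436 L/kg VS

157.2436 L/kg VS


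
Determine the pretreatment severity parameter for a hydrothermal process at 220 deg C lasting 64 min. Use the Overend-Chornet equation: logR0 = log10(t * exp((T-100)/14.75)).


logR0 = log10(t * exp((T - 100) / 14.75))
= log10(64 * exp((220 - 100) / 14.75))
= 5.3394

5.3394


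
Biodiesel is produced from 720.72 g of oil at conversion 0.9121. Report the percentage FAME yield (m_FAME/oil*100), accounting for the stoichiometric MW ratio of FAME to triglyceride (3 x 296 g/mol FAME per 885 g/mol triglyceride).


m_FAME = oil * conv * (3 * 296 / 885) = oil * conv * (888/885)
= 720.72 * 0.9121 * 888 / 885
= 659.5971 g
Y = m_FAME / oil * 100 = conv * (888/885) * 100
= 0.9121 * 888 / 885 * 100
= 91.52%

91.52%


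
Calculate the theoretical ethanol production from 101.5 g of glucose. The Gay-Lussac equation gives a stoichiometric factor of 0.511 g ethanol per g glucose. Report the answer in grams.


Theoretical ethanol yield: m_EtOH = 0.511 * m_glucose
m_EtOH = 0.511 * 101.5 = 51.8665 g

51.8665 g


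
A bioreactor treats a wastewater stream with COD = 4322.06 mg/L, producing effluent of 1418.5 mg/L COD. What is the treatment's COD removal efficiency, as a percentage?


eta = (COD_in - COD_out) / COD_in * 100
= (4322.06 - 1418.5) / 4322.06 * 100
= 67.1800%

67.1800%


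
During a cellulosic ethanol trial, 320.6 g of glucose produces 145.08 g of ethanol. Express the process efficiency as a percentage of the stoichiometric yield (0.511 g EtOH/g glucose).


Fermentation efficiency = (actual / (0.511 * glucose)) * 100
= (145.08 / (0.511 * 320.6)) * 100
= 88.5570%

88.5570%


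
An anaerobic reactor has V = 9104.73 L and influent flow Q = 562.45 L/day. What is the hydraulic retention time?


HRT = V / Q
= 9104.73 / 562.45
= 16.1876 days

16.1876 days


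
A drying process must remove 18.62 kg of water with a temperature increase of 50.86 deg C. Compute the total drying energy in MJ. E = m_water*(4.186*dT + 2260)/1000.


E = m_water * (4.186 * dT + 2260) / 1000
= 18.62 * (4.186 * 50.86 + 2260) / 1000
= 46.0454 MJ

46.0454 MJ


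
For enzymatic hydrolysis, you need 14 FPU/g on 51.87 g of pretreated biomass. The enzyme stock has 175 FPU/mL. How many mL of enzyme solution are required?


V = dosage * m_sub / activity
V = 14 * 51.87 / 175
V = 4.1496 mL

4.1496 mL


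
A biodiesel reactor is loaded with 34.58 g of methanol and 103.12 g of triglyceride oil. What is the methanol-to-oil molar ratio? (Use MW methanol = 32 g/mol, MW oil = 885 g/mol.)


Molar ratio = n_MeOH / n_oil = (MeOH/32) / (oil/885) = (MeOH * 885) / (32 * oil)
= (34.58 * 885) / (32 * 103.12)
= 9.2742

9.2742


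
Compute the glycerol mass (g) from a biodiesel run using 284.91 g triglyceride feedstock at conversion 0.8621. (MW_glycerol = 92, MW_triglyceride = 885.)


glycerol = oil * conv * (92/885)
= 284.91 * 0.8621 * 92 / 885
= 25.5335 g

25.5335 g


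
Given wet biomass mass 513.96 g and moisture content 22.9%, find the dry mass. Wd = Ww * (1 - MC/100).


Wd = Ww * (1 - MC/100)
= 513.96 * (1 - 22.9/100)
= 396.2632 g

396.2632 g


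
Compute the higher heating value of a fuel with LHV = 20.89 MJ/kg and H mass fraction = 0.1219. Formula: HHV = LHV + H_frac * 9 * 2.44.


HHV = LHV + H_frac * 9 * 2.44
= 20.89 + 0.1219 * 9 * 2.44
= 23.5669 MJ/kg

23.5669 MJ/kg


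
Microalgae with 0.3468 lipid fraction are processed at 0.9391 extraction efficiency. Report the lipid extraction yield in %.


Y = lipid_content * extraction_eff * 100
= 0.3468 * 0.9391 * 100
= 32.5680%

32.5680%


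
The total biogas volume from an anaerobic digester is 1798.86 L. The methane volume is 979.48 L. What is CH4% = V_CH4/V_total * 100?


CH4% = V_CH4 / V_total * 100
= 979.48 / 1798.86 * 100
= 54.4500%

54.4500%


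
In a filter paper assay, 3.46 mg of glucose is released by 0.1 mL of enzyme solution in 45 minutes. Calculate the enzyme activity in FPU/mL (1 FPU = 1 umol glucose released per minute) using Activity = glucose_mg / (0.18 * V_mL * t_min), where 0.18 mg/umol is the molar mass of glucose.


Activity = glucose_mg / (0.18 mg/umol * V_mL * t_min)
= 3.46 / (0.18 * 0.1 * 45)
= 4.2716 FPU/mL

4.2716 FPU/mL


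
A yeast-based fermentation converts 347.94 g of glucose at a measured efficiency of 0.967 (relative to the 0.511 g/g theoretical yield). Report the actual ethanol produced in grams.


Actual ethanol: m = 0.511 * 347.94 * 0.967
m = 171.9300 g

171.9300 g


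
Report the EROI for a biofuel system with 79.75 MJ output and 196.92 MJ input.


EROI = E_out / E_in
= 79.75 / 196.92
= 0.4050

0.4050


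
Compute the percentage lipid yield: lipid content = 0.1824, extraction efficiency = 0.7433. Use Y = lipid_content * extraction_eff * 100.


Y = lipid_content * extraction_eff * 100
= 0.1824 * 0.7433 * 100
= 13.5578%

13.5578%


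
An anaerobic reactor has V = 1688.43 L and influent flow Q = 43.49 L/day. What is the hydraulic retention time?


HRT = V / Q
= 1688.43 / 43.49
= 38.8234 days

38.8234 days


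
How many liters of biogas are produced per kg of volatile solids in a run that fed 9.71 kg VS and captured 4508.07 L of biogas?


Y = V / VS
= 4508.07 / 9.71
= 464.2709 L/kg VS

464.2709 L/kg VS


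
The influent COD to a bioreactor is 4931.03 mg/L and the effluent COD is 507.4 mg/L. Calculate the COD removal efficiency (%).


eta = (COD_in - COD_out) / COD_in * 100
= (4931.03 - 507.4) / 4931.03 * 100
= 89.7101%

89.7101%


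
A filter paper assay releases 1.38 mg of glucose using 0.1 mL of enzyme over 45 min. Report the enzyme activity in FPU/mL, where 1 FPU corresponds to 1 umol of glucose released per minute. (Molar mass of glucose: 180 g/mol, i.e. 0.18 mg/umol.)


Activity = glucose_mg / (0.18 mg/umol * V_mL * t_min)
= 1.38 / (0.18 * 0.1 * 45)
= 1.7037 FPU/mL

1.7037 FPU/mL


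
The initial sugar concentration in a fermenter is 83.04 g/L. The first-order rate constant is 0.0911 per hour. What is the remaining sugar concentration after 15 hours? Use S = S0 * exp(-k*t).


S = S0 * exp(-k * t)
S = 83.04 * exp(-0.0911 * 15)
S = 21.1750 g/L

21.1750 g/L


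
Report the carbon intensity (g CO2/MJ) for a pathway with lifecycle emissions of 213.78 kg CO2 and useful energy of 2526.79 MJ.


CI = CO2 * 1000 / E
= 213.78 * 1000 / 2526.79
= 84.6054 g CO2/MJ

84.6054 g CO2/MJ


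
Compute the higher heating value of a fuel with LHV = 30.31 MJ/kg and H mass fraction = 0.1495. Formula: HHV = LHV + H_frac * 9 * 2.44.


HHV = LHV + H_frac * 9 * 2.44
= 30.31 + 0.1495 * 9 * 2.44
= 33.5930 MJ/kg

33.5930 MJ/kg


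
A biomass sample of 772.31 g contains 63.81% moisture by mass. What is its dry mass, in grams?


Wd = Ww * (1 - MC/100)
= 772.31 * (1 - 63.81/100)
= 279.4990 g

279.4990 g


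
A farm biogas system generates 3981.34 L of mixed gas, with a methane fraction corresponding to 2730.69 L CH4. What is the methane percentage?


CH4% = V_CH4 / V_total * 100
= 2730.69 / 3981.34 * 100
= 68.5872%

68.5872%


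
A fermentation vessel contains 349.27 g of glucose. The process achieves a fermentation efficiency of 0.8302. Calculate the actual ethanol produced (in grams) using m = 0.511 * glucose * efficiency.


Actual ethanol: m = 0.511 * 349.27 * 0.8302
m = 148.1716 g

148.1716 g


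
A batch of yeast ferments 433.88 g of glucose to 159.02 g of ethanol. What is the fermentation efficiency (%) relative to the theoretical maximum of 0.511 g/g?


Fermentation efficiency = (actual / (0.511 * glucose)) * 100
= (159.02 / (0.511 * 433.88)) * 100
= 71.7235%

71.7235%


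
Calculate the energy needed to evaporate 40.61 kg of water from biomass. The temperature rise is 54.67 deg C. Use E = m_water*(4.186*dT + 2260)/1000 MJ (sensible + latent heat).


E = m_water * (4.186 * dT + 2260) / 1000
= 40.61 * (4.186 * 54.67 + 2260) / 1000
= 101.0721 MJ

101.0721 MJ


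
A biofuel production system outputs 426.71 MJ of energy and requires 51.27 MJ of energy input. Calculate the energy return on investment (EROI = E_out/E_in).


EROI = E_out / E_in
= 426.71 / 51.27
= 8.3228

8.3228


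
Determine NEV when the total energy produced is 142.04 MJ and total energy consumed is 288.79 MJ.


NEV = E_out - E_in
= 142.04 - 288.79
= -146.7500 MJ

-146.7500 MJ


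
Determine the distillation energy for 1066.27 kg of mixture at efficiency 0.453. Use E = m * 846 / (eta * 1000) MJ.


E = m * 846 / (eta * 1000)
= 1066.27 * 846 / (0.453 * 1000)
= 1991.3122 MJ

1991.3122 MJ


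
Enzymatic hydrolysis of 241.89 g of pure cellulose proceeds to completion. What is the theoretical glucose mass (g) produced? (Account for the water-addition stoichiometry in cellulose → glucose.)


glucose = cellulose * 180/162
= 241.89 * 180/162
= 268.7667 g

268.7667 g


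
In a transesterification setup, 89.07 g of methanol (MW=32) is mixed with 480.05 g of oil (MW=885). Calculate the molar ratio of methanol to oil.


Molar ratio = n_MeOH / n_oil = (MeOH/32) / (oil/885) = (MeOH * 885) / (32 * oil)
= (89.07 * 885) / (32 * 480.05)
= 5.1314

5.1314


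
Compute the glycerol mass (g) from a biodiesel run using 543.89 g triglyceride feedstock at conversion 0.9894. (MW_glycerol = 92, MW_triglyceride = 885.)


glycerol = oil * conv * (92/885)
= 543.89 * 0.9894 * 92 / 885
= 55.9407 g

55.9407 g


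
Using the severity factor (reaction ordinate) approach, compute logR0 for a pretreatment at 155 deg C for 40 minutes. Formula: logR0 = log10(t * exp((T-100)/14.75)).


logR0 = log10(t * exp((T - 100) / 14.75))
= log10(40 * exp((155 - 100) / 14.75))
= 3.2215

3.2215


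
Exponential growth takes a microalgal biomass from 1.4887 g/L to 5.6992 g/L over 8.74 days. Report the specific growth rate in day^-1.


mu = ln(X2/X1) / dt
= ln(5.6992/1.4887) / 8.74
= 0.1536 per day

0.1536 per day


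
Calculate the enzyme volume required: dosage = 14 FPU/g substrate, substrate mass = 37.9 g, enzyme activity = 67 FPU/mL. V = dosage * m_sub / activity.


V = dosage * m_sub / activity
V = 14 * 37.9 / 67
V = 7.9194 mL

7.9194 mL


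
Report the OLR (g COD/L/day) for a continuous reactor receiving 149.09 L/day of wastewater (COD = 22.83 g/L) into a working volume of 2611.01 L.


OLR = Q * S / V
= 149.09 * 22.83 / 2611.01
= 1.3036 g/L/day

1.3036 g/L/day


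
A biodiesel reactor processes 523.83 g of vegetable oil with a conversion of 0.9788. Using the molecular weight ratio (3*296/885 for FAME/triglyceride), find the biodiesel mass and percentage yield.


m_FAME = oil * conv * (3 * 296 / 885) = oil * conv * (888/885)
= 523.83 * 0.9788 * 888 / 885
= 514.4629 g
Y = m_FAME / oil * 100 = conv * (888/885) * 100
= 0.9788 * 888 / 885 * 100
= 98.21%

514.4629 g FAME; Y = 98.21%


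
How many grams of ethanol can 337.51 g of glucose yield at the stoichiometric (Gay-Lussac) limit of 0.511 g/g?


Theoretical ethanol yield: m_EtOH = 0.511 * m_glucose
m_EtOH = 0.511 * 337.51 = 172.4676 g

172.4676 g


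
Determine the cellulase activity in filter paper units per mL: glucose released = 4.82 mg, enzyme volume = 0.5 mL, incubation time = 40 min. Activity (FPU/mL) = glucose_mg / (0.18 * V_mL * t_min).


Activity = glucose_mg / (0.18 mg/umol * V_mL * t_min)
= 4.82 / (0.18 * 0.5 * 40)
= 1.3389 FPU/mL

1.3389 FPU/mL


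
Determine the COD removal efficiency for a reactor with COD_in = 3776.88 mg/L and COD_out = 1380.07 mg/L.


eta = (COD_in - COD_out) / COD_in * 100
= (3776.88 - 1380.07) / 3776.88 * 100
= 63.4601%

63.4601%


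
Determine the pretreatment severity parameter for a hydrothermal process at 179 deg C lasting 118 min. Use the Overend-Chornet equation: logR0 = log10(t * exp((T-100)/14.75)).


logR0 = log10(t * exp((T - 100) / 14.75))
= log10(118 * exp((179 - 100) / 14.75))
= 4.3979

4.3979


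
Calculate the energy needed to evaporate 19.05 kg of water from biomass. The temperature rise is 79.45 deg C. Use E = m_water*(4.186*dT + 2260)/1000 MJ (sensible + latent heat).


E = m_water * (4.186 * dT + 2260) / 1000
= 19.05 * (4.186 * 79.45 + 2260) / 1000
= 49.3886 MJ

49.3886 MJ


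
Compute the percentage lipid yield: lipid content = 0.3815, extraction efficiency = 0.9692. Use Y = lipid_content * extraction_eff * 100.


Y = lipid_content * extraction_eff * 100
= 0.3815 * 0.9692 * 100
= 36.9750%

36.9750%


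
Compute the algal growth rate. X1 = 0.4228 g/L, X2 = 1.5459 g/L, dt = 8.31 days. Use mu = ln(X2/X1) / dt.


mu = ln(X2/X1) / dt
= ln(1.5459/0.4228) / 8.31
= 0.1560 per day

0.1560 per day


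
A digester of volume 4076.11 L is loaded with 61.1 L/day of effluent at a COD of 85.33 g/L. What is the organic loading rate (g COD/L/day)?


OLR = Q * S / V
= 61.1 * 85.33 / 4076.11
= 1.2791 g/L/day

1.2791 g/L/day


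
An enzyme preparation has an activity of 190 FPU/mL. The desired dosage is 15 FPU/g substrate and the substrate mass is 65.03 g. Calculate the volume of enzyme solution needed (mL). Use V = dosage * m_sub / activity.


V = dosage * m_sub / activity
V = 15 * 65.03 / 190
V = 5.1339 mL

5.1339 mL


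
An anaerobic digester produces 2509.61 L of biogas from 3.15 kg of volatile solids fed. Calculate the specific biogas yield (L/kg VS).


Y = V / VS
= 2509.61 / 3.15
= 796.7016 L/kg VS

796.7016 L/kg VS


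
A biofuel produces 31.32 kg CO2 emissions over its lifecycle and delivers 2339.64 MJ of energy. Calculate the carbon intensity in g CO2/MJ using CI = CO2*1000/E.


CI = CO2 * 1000 / E
= 31.32 * 1000 / 2339.64
= 13.3867 g CO2/MJ

13.3867 g CO2/MJ


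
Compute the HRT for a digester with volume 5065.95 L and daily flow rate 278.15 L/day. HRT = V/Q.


HRT = V / Q
= 5065.95 / 278.15
= 18.2130 days

18.2130 days


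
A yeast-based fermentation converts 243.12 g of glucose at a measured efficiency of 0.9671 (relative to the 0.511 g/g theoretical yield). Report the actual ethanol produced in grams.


Actual ethanol: m = 0.511 * 243.12 * 0.9671
m = 120.1470 g

120.1470 g


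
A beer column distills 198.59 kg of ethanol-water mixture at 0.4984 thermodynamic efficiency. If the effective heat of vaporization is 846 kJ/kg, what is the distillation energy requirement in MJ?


E = m * 846 / (eta * 1000)
= 198.59 * 846 / (0.4984 * 1000)
= 337.0930 MJ

337.0930 MJ


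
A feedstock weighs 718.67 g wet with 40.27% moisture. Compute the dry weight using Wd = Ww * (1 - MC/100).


Wd = Ww * (1 - MC/100)
= 718.67 * (1 - 40.27/100)
= 429.2616 g

429.2616 g


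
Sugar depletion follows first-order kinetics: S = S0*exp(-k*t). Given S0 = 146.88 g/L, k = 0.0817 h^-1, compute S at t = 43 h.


S = S0 * exp(-k * t)
S = 146.88 * exp(-0.0817 * 43)
S = 4.3777 g/L

4.3777 g/L


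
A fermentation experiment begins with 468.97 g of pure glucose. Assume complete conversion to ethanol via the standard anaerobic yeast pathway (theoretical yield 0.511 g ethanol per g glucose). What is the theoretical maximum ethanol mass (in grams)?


Theoretical ethanol yield: m_EtOH = 0.511 * m_glucose
m_EtOH = 0.511 * 468.97 = 239.6437 g

239.6437 g


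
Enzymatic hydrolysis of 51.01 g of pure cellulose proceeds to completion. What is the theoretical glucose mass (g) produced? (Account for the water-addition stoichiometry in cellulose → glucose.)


glucose = cellulose * 180/162
= 51.01 * 180/162
= 56.6778 g

56.6778 g


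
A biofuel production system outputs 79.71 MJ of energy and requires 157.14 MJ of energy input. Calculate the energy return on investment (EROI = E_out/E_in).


EROI = E_out / E_in
= 79.71 / 157.14
= 0.5073

0.5073


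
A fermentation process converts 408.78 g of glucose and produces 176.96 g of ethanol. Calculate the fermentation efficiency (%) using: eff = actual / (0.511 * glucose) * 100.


Fermentation efficiency = (actual / (0.511 * glucose)) * 100
= (176.96 / (0.511 * 408.78)) * 100
= 84.7158%

84.7158%


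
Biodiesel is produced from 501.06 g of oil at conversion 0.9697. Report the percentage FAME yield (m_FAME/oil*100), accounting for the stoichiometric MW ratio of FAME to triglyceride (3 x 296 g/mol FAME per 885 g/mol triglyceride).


m_FAME = oil * conv * (3 * 296 / 885) = oil * conv * (888/885)
= 501.06 * 0.9697 * 888 / 885
= 487.5249 g
Y = m_FAME / oil * 100 = conv * (888/885) * 100
= 0.9697 * 888 / 885 * 100
= 97.30%

97.30%


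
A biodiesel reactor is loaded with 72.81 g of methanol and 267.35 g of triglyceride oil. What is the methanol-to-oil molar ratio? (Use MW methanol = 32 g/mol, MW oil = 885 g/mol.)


Molar ratio = n_MeOH / n_oil = (MeOH/32) / (oil/885) = (MeOH * 885) / (32 * oil)
= (72.81 * 885) / (32 * 267.35)
= 7.5319

7.5319


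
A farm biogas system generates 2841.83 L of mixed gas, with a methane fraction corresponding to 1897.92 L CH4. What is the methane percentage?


CH4% = V_CH4 / V_total * 100
= 1897.92 / 2841.83 * 100
= 66.7851%

66.7851%


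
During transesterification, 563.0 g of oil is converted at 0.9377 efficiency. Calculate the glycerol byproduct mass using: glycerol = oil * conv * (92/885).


glycerol = oil * conv * (92/885)
= 563.0 * 0.9377 * 92 / 885
= 54.8803 g

54.8803 g


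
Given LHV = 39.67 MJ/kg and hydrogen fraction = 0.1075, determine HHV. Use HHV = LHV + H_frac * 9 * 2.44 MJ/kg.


HHV = LHV + H_frac * 9 * 2.44
= 39.67 + 0.1075 * 9 * 2.44
= 42.0307 MJ/kg

42.0307 MJ/kg


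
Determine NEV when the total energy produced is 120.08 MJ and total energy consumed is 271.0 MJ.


NEV = E_out - E_in
= 120.08 - 271.0
= -150.9200 MJ

-150.9200 MJ


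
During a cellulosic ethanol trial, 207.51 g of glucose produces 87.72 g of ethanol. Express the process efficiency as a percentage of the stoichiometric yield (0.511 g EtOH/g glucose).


Fermentation efficiency = (actual / (0.511 * glucose)) * 100
= (87.72 / (0.511 * 207.51)) * 100
= 82.7254%

82.7254%


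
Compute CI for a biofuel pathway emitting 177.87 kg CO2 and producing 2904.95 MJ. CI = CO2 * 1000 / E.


CI = CO2 * 1000 / E
= 177.87 * 1000 / 2904.95
= 61.2300 g CO2/MJ

61.2300 g CO2/MJ


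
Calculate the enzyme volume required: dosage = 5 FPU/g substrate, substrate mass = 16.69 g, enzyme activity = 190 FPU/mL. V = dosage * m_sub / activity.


V = dosage * m_sub / activity
V = 5 * 16.69 / 190
V = 0.4392 mL

0.4392 mL


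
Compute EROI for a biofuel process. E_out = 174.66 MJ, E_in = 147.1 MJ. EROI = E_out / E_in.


EROI = E_out / E_in
= 174.66 / 147.1
= 1.1874

1.1874


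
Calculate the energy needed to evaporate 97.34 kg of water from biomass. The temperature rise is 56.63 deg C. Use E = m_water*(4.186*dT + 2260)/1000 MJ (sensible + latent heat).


E = m_water * (4.186 * dT + 2260) / 1000
= 97.34 * (4.186 * 56.63 + 2260) / 1000
= 243.0632 MJ

243.0632 MJ


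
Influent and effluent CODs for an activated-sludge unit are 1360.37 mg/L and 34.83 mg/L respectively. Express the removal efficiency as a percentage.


eta = (COD_in - COD_out) / COD_in * 100
= (1360.37 - 34.83) / 1360.37 * 100
= 97.4397%

97.4397%


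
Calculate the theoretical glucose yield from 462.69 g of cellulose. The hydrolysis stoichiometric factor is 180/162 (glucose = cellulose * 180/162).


glucose = cellulose * 180/162
= 462.69 * 180/162
= 514.1000 g

514.1000 g


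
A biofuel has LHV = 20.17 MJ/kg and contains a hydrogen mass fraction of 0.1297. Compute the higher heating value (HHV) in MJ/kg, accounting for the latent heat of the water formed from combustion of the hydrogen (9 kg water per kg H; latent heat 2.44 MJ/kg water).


HHV = LHV + H_frac * 9 * 2.44
= 20.17 + 0.1297 * 9 * 2.44
= 23.0182 MJ/kg

23.0182 MJ/kg


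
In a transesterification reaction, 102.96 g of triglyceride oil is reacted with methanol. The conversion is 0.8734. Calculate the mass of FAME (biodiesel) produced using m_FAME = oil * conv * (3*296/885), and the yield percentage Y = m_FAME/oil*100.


m_FAME = oil * conv * (3 * 296 / 885) = oil * conv * (888/885)
= 102.96 * 0.8734 * 888 / 885
= 90.2301 g
Y = m_FAME / oil * 100 = conv * (888/885) * 100
= 0.8734 * 888 / 885 * 100
= 87.64%

90.2301 g FAME; Y = 87.64%


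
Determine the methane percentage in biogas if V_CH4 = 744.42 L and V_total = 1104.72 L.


CH4% = V_CH4 / V_total * 100
= 744.42 / 1104.72 * 100
= 67.3854%

67.3854%


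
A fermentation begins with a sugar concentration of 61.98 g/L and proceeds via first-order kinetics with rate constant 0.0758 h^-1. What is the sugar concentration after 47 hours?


S = S0 * exp(-k * t)
S = 61.98 * exp(-0.0758 * 47)
S = 1.7581 g/L

1.7581 g/L


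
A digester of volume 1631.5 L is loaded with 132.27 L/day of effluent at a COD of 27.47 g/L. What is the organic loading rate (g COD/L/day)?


OLR = Q * S / V
= 132.27 * 27.47 / 1631.5
= 2.2271 g/L/day

2.2271 g/L/day


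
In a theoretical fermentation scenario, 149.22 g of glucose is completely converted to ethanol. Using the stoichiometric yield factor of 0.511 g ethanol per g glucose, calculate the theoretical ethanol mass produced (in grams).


Theoretical ethanol yield: m_EtOH = 0.511 * m_glucose
m_EtOH = 0.511 * 149.22 = 76.2514 g

76.2514 g


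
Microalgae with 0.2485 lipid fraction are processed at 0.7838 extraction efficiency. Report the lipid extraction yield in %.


Y = lipid_content * extraction_eff * 100
= 0.2485 * 0.7838 * 100
= 19.4774%

19.4774%


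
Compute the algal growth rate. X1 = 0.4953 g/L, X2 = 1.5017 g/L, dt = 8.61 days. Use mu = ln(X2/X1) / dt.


mu = ln(X2/X1) / dt
= ln(1.5017/0.4953) / 8.61
= 0.1288 per day

0.1288 per day


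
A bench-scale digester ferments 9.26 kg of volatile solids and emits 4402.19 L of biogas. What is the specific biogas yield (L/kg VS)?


Y = V / VS
= 4402.19 / 9.26
= 475.3985 L/kg VS

475.3985 L/kg VS


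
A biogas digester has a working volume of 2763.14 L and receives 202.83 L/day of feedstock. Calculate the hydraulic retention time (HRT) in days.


HRT = V / Q
= 2763.14 / 202.83
= 13.6229 days

13.6229 days


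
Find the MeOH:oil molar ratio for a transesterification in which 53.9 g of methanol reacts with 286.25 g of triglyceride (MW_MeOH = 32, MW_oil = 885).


Molar ratio = n_MeOH / n_oil = (MeOH/32) / (oil/885) = (MeOH * 885) / (32 * oil)
= (53.9 * 885) / (32 * 286.25)
= 5.2076

5.2076


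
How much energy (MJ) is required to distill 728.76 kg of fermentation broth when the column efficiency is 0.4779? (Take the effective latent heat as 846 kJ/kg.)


E = m * 846 / (eta * 1000)
= 728.76 * 846 / (0.4779 * 1000)
= 1290.0836 MJ

1290.0836 MJ


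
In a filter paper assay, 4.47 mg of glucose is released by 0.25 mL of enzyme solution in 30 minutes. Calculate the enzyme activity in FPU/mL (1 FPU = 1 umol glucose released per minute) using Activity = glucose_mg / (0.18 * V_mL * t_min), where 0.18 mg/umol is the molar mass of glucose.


Activity = glucose_mg / (0.18 mg/umol * V_mL * t_min)
= 4.47 / (0.18 * 0.25 * 30)
= 3.3111 FPU/mL

3.3111 FPU/mL


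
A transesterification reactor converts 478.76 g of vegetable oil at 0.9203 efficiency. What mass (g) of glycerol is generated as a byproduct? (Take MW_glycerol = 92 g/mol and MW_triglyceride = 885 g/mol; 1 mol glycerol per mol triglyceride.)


glycerol = oil * conv * (92/885)
= 478.76 * 0.9203 * 92 / 885
= 45.8028 g

45.8028 g


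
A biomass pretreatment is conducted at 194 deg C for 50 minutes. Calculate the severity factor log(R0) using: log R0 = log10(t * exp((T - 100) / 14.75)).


logR0 = log10(t * exp((T - 100) / 14.75))
= log10(50 * exp((194 - 100) / 14.75))
= 4.4667

4.4667


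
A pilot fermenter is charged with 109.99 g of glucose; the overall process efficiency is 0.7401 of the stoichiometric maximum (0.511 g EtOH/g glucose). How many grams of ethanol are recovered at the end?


Actual ethanol: m = 0.511 * 109.99 * 0.7401
m = 41.5972 g

41.5972 g


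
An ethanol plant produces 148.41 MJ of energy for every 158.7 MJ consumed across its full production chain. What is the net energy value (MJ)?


NEV = E_out - E_in
= 148.41 - 158.7
= -10.2900 MJ

-10.2900 MJ


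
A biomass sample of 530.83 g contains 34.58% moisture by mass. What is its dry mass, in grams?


Wd = Ww * (1 - MC/100)
= 530.83 * (1 - 34.58/100)
= 347.2690 g

347.2690 g


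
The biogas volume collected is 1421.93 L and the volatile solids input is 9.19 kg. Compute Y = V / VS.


Y = V / VS
= 1421.93 / 9.19
= 154.7258 L/kg VS

154.7258 L/kg VS


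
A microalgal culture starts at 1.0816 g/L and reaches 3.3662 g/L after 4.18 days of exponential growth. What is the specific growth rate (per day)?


mu = ln(X2/X1) / dt
= ln(3.3662/1.0816) / 4.18
= 0.2716 per day

0.2716 per day


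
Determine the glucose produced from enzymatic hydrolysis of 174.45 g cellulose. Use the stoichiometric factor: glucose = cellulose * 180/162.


glucose = cellulose * 180/162
= 174.45 * 180/162
= 193.8333 g

193.8333 g


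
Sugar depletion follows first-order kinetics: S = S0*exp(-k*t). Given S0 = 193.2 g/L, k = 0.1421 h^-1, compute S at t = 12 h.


S = S0 * exp(-k * t)
S = 193.2 * exp(-0.1421 * 12)
S = 35.1114 g/L

35.1114 g/L


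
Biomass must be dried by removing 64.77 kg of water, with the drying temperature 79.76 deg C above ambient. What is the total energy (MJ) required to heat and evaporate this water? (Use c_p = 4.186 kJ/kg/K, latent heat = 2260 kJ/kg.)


E = m_water * (4.186 * dT + 2260) / 1000
= 64.77 * (4.186 * 79.76 + 2260) / 1000
= 168.0053 MJ

168.0053 MJ


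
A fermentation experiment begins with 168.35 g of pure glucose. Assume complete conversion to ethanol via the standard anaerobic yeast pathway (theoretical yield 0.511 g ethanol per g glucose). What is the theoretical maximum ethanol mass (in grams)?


Theoretical ethanol yield: m_EtOH = 0.511 * m_glucose
m_EtOH = 0.511 * 168.35 = 86.0268 g

86.0268 g


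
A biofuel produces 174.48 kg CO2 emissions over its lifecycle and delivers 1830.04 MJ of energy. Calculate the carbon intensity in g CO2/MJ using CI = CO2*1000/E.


CI = CO2 * 1000 / E
= 174.48 * 1000 / 1830.04
= 95.3422 g CO2/MJ

95.3422 g CO2/MJ


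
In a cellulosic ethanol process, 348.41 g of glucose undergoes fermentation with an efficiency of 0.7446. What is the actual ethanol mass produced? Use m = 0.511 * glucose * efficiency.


Actual ethanol: m = 0.511 * 348.41 * 0.7446
m = 132.5667 g

132.5667 g


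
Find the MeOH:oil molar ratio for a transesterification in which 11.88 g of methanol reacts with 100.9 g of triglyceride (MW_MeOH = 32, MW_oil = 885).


Molar ratio = n_MeOH / n_oil = (MeOH/32) / (oil/885) = (MeOH * 885) / (32 * oil)
= (11.88 * 885) / (32 * 100.9)
= 3.2563

3.2563


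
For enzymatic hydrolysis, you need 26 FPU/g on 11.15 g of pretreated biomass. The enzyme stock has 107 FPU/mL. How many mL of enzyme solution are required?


V = dosage * m_sub / activity
V = 26 * 11.15 / 107
V = 2.7093 mL

2.7093 mL


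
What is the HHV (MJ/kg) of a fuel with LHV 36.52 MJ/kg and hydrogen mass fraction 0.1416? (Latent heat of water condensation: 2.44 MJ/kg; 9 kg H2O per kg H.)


HHV = LHV + H_frac * 9 * 2.44
= 36.52 + 0.1416 * 9 * 2.44
= 39.6295 MJ/kg

39.6295 MJ/kg


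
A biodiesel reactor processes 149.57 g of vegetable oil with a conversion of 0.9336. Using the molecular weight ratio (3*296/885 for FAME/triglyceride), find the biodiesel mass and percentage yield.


m_FAME = oil * conv * (3 * 296 / 885) = oil * conv * (888/885)
= 149.57 * 0.9336 * 888 / 885
= 140.1119 g
Y = m_FAME / oil * 100 = conv * (888/885) * 100
= 0.9336 * 888 / 885 * 100
= 93.68%

140.1119 g FAME; Y = 93.68%


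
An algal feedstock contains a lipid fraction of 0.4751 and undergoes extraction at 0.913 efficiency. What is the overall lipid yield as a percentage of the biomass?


Y = lipid_content * extraction_eff * 100
= 0.4751 * 0.913 * 100
= 43.3766%

43.3766%


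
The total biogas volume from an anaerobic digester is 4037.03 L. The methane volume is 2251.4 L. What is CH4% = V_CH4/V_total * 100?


CH4% = V_CH4 / V_total * 100
= 2251.4 / 4037.03 * 100
= 55.7687%

55.7687%


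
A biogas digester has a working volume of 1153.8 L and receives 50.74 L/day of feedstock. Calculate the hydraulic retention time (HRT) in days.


HRT = V / Q
= 1153.8 / 50.74
= 22.7395 days

22.7395 days


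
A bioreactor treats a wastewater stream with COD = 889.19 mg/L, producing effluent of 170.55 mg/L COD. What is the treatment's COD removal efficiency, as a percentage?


eta = (COD_in - COD_out) / COD_in * 100
= (889.19 - 170.55) / 889.19 * 100
= 80.8196%

80.8196%


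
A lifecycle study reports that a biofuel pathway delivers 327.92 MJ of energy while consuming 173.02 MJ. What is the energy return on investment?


EROI = E_out / E_in
= 327.92 / 173.02
= 1.8953

1.8953


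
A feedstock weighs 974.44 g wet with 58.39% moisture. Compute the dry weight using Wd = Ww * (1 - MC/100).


Wd = Ww * (1 - MC/100)
= 974.44 * (1 - 58.39/100)
= 405.4645 g

405.4645 g


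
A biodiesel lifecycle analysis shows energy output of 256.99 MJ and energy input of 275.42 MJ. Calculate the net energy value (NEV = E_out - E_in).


NEV = E_out - E_in
= 256.99 - 275.42
= -18.4300 MJ

-18.4300 MJ


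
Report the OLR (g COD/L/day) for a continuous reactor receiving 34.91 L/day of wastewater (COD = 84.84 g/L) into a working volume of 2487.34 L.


OLR = Q * S / V
= 34.91 * 84.84 / 2487.34
= 1.1907 g/L/day

1.1907 g/L/day


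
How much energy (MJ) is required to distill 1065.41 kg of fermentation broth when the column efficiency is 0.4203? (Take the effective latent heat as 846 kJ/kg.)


E = m * 846 / (eta * 1000)
= 1065.41 * 846 / (0.4203 * 1000)
= 2144.5084 MJ

2144.5084 MJ


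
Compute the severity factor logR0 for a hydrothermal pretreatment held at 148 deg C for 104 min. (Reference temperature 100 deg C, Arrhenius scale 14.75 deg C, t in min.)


logR0 = log10(t * exp((T - 100) / 14.75))
= log10(104 * exp((148 - 100) / 14.75))
= 3.4303

3.4303


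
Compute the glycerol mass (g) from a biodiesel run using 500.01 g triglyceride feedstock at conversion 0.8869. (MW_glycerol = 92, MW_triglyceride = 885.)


glycerol = oil * conv * (92/885)
= 500.01 * 0.8869 * 92 / 885
= 46.0997 g

46.0997 g


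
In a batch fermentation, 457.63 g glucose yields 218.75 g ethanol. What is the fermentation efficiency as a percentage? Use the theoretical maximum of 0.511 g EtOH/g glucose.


Fermentation efficiency = (actual / (0.511 * glucose)) * 100
= (218.75 / (0.511 * 457.63)) * 100
= 93.5433%

93.5433%


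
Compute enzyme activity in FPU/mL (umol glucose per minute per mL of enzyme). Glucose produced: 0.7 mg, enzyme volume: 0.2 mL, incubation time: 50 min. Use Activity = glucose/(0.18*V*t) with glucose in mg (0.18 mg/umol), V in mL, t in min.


Activity = glucose_mg / (0.18 mg/umol * V_mL * t_min)
= 0.7 / (0.18 * 0.2 * 50)
= 0.3889 FPU/mL

0.3889 FPU/mL


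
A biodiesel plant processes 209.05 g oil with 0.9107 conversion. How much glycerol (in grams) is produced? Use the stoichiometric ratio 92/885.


glycerol = oil * conv * (92/885)
= 209.05 * 0.9107 * 92 / 885
= 19.7911 g

19.7911 g


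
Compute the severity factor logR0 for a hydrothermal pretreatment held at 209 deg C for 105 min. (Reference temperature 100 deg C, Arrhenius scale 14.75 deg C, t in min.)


logR0 = log10(t * exp((T - 100) / 14.75))
= log10(105 * exp((209 - 100) / 14.75))
= 5.2306

5.2306


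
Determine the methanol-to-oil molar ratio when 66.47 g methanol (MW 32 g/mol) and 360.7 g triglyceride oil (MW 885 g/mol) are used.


Molar ratio = n_MeOH / n_oil = (MeOH/32) / (oil/885) = (MeOH * 885) / (32 * oil)
= (66.47 * 885) / (32 * 360.7)
= 5.0965

5.0965


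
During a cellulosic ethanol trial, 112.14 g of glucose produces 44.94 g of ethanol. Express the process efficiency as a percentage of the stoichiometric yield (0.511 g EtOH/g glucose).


Fermentation efficiency = (actual / (0.511 * glucose)) * 100
= (44.94 / (0.511 * 112.14)) * 100
= 78.4245%

78.4245%


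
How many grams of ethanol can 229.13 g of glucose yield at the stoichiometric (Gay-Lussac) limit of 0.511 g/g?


Theoretical ethanol yield: m_EtOH = 0.511 * m_glucose
m_EtOH = 0.511 * 229.13 = 117.0854 g

117.0854 g


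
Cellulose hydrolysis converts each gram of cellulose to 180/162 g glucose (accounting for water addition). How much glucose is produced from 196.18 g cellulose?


glucose = cellulose * 180/162
= 196.18 * 180/162
= 217.9778 g

217.9778 g


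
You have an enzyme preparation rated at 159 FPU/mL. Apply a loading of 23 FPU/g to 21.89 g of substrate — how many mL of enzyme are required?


V = dosage * m_sub / activity
V = 23 * 21.89 / 159
V = 3.1665 mL

3.1665 mL


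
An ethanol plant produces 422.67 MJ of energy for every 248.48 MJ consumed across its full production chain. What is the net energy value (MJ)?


NEV = E_out - E_in
= 422.67 - 248.48
= 174.1900 MJ

174.1900 MJ


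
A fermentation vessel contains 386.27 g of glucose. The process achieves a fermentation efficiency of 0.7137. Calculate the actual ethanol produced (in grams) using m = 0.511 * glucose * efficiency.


Actual ethanol: m = 0.511 * 386.27 * 0.7137
m = 140.8729 g

140.8729 g


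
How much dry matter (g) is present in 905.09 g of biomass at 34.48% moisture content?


Wd = Ww * (1 - MC/100)
= 905.09 * (1 - 34.48/100)
= 593.0150 g

593.0150 g


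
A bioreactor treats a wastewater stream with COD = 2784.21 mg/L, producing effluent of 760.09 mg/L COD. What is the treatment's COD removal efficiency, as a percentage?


eta = (COD_in - COD_out) / COD_in * 100
= (2784.21 - 760.09) / 2784.21 * 100
= 72.7000%

72.7000%


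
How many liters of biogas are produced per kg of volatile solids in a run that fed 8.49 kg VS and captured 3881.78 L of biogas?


Y = V / VS
= 3881.78 / 8.49
= 457.2179 L/kg VS

457.2179 L/kg VS


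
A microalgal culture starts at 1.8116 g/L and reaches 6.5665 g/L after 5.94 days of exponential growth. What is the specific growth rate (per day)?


mu = ln(X2/X1) / dt
= ln(6.5665/1.8116) / 5.94
= 0.2168 per day

0.2168 per day


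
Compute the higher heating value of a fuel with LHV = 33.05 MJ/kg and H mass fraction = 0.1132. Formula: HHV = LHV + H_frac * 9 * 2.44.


HHV = LHV + H_frac * 9 * 2.44
= 33.05 + 0.1132 * 9 * 2.44
= 35.5359 MJ/kg

35.5359 MJ/kg
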